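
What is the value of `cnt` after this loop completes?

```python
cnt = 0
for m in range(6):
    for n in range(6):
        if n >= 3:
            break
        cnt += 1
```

Let's trace through this code step by step.

Initialize: cnt = 0
Entering loop: for m in range(6):
After iteration 1: m = 0, cnt = 3
After iteration 2: m = 1, cnt = 6
After iteration 3: m = 2, cnt = 9
After iteration 4: m = 3, cnt = 12
After iteration 5: m = 4, cnt = 15
After iteration 6: m = 5, cnt = 18
Loop ends.

Final answer: 18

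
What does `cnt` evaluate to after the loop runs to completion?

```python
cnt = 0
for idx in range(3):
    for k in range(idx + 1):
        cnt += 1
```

Let's trace through this code step by step.

Initialize: cnt = 0
Entering loop: for idx in range(3):
After iteration 1: idx = 0, cnt = 1, k = 0
After iteration 2: idx = 1, cnt = 3, k = 1
After iteration 3: idx = 2, cnt = 6, k = 2
Loop ends.

Final answer: 6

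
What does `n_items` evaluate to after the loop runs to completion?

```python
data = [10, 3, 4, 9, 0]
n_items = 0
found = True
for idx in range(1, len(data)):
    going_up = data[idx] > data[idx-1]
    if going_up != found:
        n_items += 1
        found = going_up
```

Let's trace through this code step by step.

Initialize: data = [10, 3, 4, 9, 0]
Initialize: n_items = 0
Initialize: found = True
Entering loop: for idx in range(1, len(data)):
After iteration 1: idx = 1, n_items = 1, found = False, going_up = False
After iteration 2: idx = 2, n_items = 2, found = True, going_up = True
After iteration 3: idx = 3, n_items = 2, found = True, going_up = True
After iteration 4: idx = 4, n_items = 3, found = False, going_up = False
Loop ends.

Final answer: 3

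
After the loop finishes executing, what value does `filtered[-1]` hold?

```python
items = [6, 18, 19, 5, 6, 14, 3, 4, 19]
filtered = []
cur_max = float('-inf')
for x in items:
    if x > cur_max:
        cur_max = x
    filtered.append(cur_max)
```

Let's trace through this code step by step.

Initialize: items = [6, 18, 19, 5, 6, 14, 3, 4, 19]
Initialize: filtered = []
Initialize: cur_max = -inf
Entering loop: for x in items:
After iteration 1: x = 6, filtered = [6], cur_max = 6
After iteration 2: x = 18, filtered = [6, 18], cur_max = 18
After iteration 3: x = 19, filtered = [6, 18, 19], cur_max = 19
After iteration 4: x = 5, filtered = [6, 18, 19, 19], cur_max = 19
After iteration 5: x = 6, filtered = [6, 18, 19, 19, 19], cur_max = 19
After iteration 6: x = 14, filtered = [6, 18, 19, 19, 19, 19], cur_max = 19
After iteration 7: x = 3, filtered = [6, 18, 19, 19, 19, 19, 19], cur_max = 19
After iteration 8: x = 4, filtered = [6, 18, 19, 19, 19, 19, 19, 19], cur_max = 19
After iteration 9: x = 19, filtered = [6, 18, 19, 19, 19, 19, 19, 19, 19], cur_max = 19
Loop ends.
filtered[-1] = 19

Final answer: 19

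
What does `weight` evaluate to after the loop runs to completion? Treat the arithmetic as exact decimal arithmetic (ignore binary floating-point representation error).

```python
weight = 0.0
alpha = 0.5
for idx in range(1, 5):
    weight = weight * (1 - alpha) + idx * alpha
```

Let's trace through this code step by step.

Initialize: weight = 0.0
Initialize: alpha = 0.5
Entering loop: for idx in range(1, 5):
After iteration 1: idx = 1, weight = 0.5
After iteration 2: idx = 2, weight = 1.25
After iteration 3: idx = 3, weight = 2.125
After iteration 4: idx = 4, weight = 3.0625
Loop ends.

Final answer: 3.0625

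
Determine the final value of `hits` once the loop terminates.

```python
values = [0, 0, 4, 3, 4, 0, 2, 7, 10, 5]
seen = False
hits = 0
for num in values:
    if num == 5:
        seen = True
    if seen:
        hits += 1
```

Let's trace through this code step by step.

Initialize: values = [0, 0, 4, 3, 4, 0, 2, 7, 10, 5]
Initialize: seen = False
Initialize: hits = 0
Entering loop: for num in values:
After iteration 1: num = 0, seen = False, hits = 0
After iteration 2: num = 0, seen = False, hits = 0
After iteration 3: num = 4, seen = False, hits = 0
After iteration 4: num = 3, seen = False, hits = 0
After iteration 5: num = 4, seen = False, hits = 0
After iteration 6: num = 0, seen = False, hits = 0
After iteration 7: num = 2, seen = False, hits = 0
After iteration 8: num = 7, seen = False, hits = 0
After iteration 9: num = 10, seen = False, hits = 0
After iteration 10: num = 5, seen = True, hits = 1
Loop ends.

Final answer: 1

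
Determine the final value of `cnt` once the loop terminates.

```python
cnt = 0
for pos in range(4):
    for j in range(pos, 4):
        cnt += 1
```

Let's trace through this code step by step.

Initialize: cnt = 0
Entering loop: for pos in range(4):
After iteration 1: pos = 0, cnt = 4
After iteration 2: pos = 1, cnt = 7
After iteration 3: pos = 2, cnt = 9
After iteration 4: pos = 3, cnt = 10
Loop ends.

Final answer: 10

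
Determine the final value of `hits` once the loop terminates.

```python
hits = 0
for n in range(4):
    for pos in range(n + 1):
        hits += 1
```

Let's trace through this code step by step.

Initialize: hits = 0
Entering loop: for n in range(4):
After iteration 1: n = 0, hits = 1, pos = 0
After iteration 2: n = 1, hits = 3, pos = 1
After iteration 3: n = 2, hits = 6, pos = 2
After iteration 4: n = 3, hits = 10, pos = 3
Loop ends.

Final answer: 10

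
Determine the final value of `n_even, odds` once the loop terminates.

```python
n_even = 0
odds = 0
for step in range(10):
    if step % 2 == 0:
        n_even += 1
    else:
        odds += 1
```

Let's trace through this code step by step.

Initialize: n_even = 0
Initialize: odds = 0
Entering loop: for step in range(10):
After iteration 1: step = 0, n_even = 1, odds = 0
After iteration 2: step = 1, n_even = 1, odds = 1
After iteration 3: step = 2, n_even = 2, odds = 1
After iteration 4: step = 3, n_even = 2, odds = 2
After iteration 5: step = 4, n_even = 3, odds = 2
After iteration 6: step = 5, n_even = 3, odds = 3
After iteration 7: step = 6, n_even = 4, odds = 3
After iteration 8: step = 7, n_even = 4, odds = 4
After iteration 9: step = 8, n_even = 5, odds = 4
After iteration 10: step = 9, n_even = 5, odds = 5
Loop ends.

Final answer: 5, 5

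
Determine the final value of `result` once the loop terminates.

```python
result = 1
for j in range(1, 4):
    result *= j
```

Let's trace through this code step by step.

Initialize: result = 1
Entering loop: for j in range(1, 4):
After iteration 1: j = 1, result = 1
After iteration 2: j = 2, result = 2
After iteration 3: j = 3, result = 6
Loop ends.

Final answer: 6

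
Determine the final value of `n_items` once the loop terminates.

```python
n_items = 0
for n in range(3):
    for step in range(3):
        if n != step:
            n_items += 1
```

Let's trace through this code step by step.

Initialize: n_items = 0
Entering loop: for n in range(3):
After iteration 1: n = 0, n_items = 2
After iteration 2: n = 1, n_items = 4
After iteration 3: n = 2, n_items = 6
Loop ends.

Final answer: 6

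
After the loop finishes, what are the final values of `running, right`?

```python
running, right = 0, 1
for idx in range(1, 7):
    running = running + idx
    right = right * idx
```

Let's trace through this code step by step.

Initialize: running = 0
Initialize: right = 1
Entering loop: for idx in range(1, 7):
After iteration 1: idx = 1, running = 1, right = 1
After iteration 2: idx = 2, running = 3, right = 2
After iteration 3: idx = 3, running = 6, right = 6
After iteration 4: idx = 4, running = 10, right = 24
After iteration 5: idx = 5, running = 15, right = 120
After iteration 6: idx = 6, running = 21, right = 720
Loop ends.

Final answer: 21, 720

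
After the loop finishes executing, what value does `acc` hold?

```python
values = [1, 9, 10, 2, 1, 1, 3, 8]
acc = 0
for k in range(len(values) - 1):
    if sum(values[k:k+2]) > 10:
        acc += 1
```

Let's trace through this code step by step.

Initialize: values = [1, 9, 10, 2, 1, 1, 3, 8]
Initialize: acc = 0
Entering loop: for k in range(len(values) - 1):
After iteration 1: k = 0, acc = 0
After iteration 2: k = 1, acc = 1
After iteration 3: k = 2, acc = 2
After iteration 4: k = 3, acc = 2
After iteration 5: k = 4, acc = 2
After iteration 6: k = 5, acc = 2
After iteration 7: k = 6, acc = 3
Loop ends.

Final answer: 3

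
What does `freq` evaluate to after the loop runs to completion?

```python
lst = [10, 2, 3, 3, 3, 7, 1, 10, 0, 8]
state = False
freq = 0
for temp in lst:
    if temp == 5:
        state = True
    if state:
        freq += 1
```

Let's trace through this code step by step.

Initialize: lst = [10, 2, 3, 3, 3, 7, 1, 10, 0, 8]
Initialize: state = False
Initialize: freq = 0
Entering loop: for temp in lst:
After iteration 1: temp = 10, freq = 0
After iteration 2: temp = 2, freq = 0
After iteration 3: temp = 3, freq = 0
After iteration 4: temp = 3, freq = 0
After iteration 5: temp = 3, freq = 0
After iteration 6: temp = 7, freq = 0
After iteration 7: temp = 1, freq = 0
After iteration 8: temp = 10, freq = 0
After iteration 9: temp = 0, freq = 0
After iteration 10: temp = 8, freq = 0
Loop ends.

Final answer: 0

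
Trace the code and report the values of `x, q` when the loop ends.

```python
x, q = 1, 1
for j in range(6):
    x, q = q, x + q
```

Let's trace through this code step by step.

Initialize: x = 1
Initialize: q = 1
Entering loop: for j in range(6):
After iteration 1: j = 0, x = 1, q = 2
After iteration 2: j = 1, x = 2, q = 3
After iteration 3: j = 2, x = 3, q = 5
After iteration 4: j = 3, x = 5, q = 8
After iteration 5: j = 4, x = 8, q = 13
After iteration 6: j = 5, x = 13, q = 21
Loop ends.

Final answer: 13, 21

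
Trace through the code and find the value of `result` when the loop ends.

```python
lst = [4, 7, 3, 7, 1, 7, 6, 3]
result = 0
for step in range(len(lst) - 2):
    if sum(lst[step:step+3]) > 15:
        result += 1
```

Let's trace through this code step by step.

Initialize: lst = [4, 7, 3, 7, 1, 7, 6, 3]
Initialize: result = 0
Entering loop: for step in range(len(lst) - 2):
After iteration 1: step = 0, result = 0
After iteration 2: step = 1, result = 1
After iteration 3: step = 2, result = 1
After iteration 4: step = 3, result = 1
After iteration 5: step = 4, result = 1
After iteration 6: step = 5, result = 2
Loop ends.

Final answer: 2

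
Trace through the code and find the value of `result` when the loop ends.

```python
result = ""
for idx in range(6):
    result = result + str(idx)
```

Let's trace through this code step by step.

Initialize: result = ''
Entering loop: for idx in range(6):
After iteration 1: idx = 0, result = '0'
After iteration 2: idx = 1, result = '01'
After iteration 3: idx = 2, result = '012'
After iteration 4: idx = 3, result = '0123'
After iteration 5: idx = 4, result = '01234'
After iteration 6: idx = 5, result = '012345'
Loop ends.

Final answer: '012345'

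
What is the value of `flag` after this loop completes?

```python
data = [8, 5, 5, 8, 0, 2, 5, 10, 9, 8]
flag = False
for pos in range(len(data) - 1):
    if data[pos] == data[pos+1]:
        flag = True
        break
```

Let's trace through this code step by step.

Initialize: data = [8, 5, 5, 8, 0, 2, 5, 10, 9, 8]
Initialize: flag = False
Entering loop: for pos in range(len(data) - 1):
After iteration 1: pos = 0, flag = False
After iteration 2: pos = 1, flag = True
Loop ends.

Final answer: True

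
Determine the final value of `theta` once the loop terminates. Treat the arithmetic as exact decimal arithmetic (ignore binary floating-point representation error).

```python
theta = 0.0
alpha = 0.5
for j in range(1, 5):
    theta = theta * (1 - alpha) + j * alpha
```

Let's trace through this code step by step.

Initialize: theta = 0.0
Initialize: alpha = 0.5
Entering loop: for j in range(1, 5):
After iteration 1: j = 1, theta = 0.5
After iteration 2: j = 2, theta = 1.25
After iteration 3: j = 3, theta = 2.125
After iteration 4: j = 4, theta = 3.0625
Loop ends.

Final answer: 3.0625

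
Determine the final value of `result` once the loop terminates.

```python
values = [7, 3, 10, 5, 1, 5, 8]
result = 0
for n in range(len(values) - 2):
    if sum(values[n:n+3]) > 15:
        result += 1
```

Let's trace through this code step by step.

Initialize: values = [7, 3, 10, 5, 1, 5, 8]
Initialize: result = 0
Entering loop: for n in range(len(values) - 2):
After iteration 1: n = 0, result = 1
After iteration 2: n = 1, result = 2
After iteration 3: n = 2, result = 3
After iteration 4: n = 3, result = 3
After iteration 5: n = 4, result = 3
Loop ends.

Final answer: 3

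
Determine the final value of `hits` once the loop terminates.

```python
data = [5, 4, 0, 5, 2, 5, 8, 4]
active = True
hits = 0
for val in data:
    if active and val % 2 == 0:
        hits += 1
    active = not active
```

Let's trace through this code step by step.

Initialize: data = [5, 4, 0, 5, 2, 5, 8, 4]
Initialize: active = True
Initialize: hits = 0
Entering loop: for val in data:
After iteration 1: val = 5, active = False, hits = 0
After iteration 2: val = 4, active = True, hits = 0
After iteration 3: val = 0, active = False, hits = 1
After iteration 4: val = 5, active = True, hits = 1
After iteration 5: val = 2, active = False, hits = 2
After iteration 6: val = 5, active = True, hits = 2
After iteration 7: val = 8, active = False, hits = 3
After iteration 8: val = 4, active = True, hits = 3
Loop ends.

Final answer: 3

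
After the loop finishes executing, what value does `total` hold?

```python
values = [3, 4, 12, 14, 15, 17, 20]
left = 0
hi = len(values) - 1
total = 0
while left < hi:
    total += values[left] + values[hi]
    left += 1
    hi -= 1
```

Let's trace through this code step by step.

Initialize: values = [3, 4, 12, 14, 15, 17, 20]
Initialize: left = 0
Initialize: hi = 6
Initialize: total = 0
Entering loop: while left < hi:
After iteration 1: left = 1, hi = 5, total = 23
After iteration 2: left = 2, hi = 4, total = 44
After iteration 3: left = 3, hi = 3, total = 71
Loop ends.

Final answer: 71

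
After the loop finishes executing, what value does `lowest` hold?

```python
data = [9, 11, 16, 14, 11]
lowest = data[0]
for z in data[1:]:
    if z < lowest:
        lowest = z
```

Let's trace through this code step by step.

Initialize: data = [9, 11, 16, 14, 11]
Initialize: lowest = 9
Entering loop: for z in data[1:]:
After iteration 1: z = 11, lowest = 9
After iteration 2: z = 16, lowest = 9
After iteration 3: z = 14, lowest = 9
After iteration 4: z = 11, lowest = 9
Loop ends.

Final answer: 9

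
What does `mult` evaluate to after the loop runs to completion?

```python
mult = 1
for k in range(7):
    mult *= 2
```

Let's trace through this code step by step.

Initialize: mult = 1
Entering loop: for k in range(7):
After iteration 1: k = 0, mult = 2
After iteration 2: k = 1, mult = 4
After iteration 3: k = 2, mult = 8
After iteration 4: k = 3, mult = 16
After iteration 5: k = 4, mult = 32
After iteration 6: k = 5, mult = 64
After iteration 7: k = 6, mult = 128
Loop ends.

Final answer: 128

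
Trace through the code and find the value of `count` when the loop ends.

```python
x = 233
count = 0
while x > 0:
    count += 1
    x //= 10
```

Let's trace through this code step by step.

Initialize: x = 233
Initialize: count = 0
Entering loop: while x > 0:
After iteration 1: x = 23, count = 1
After iteration 2: x = 2, count = 2
After iteration 3: x = 0, count = 3
Loop ends.

Final answer: 3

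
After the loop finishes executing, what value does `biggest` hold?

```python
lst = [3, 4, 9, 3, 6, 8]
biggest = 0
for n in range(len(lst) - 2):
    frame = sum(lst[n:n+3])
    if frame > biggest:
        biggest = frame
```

Let's trace through this code step by step.

Initialize: lst = [3, 4, 9, 3, 6, 8]
Initialize: biggest = 0
Entering loop: for n in range(len(lst) - 2):
After iteration 1: n = 0, biggest = 16, frame = 16
After iteration 2: n = 1, biggest = 16, frame = 16
After iteration 3: n = 2, biggest = 18, frame = 18
After iteration 4: n = 3, biggest = 18, frame = 17
Loop ends.

Final answer: 18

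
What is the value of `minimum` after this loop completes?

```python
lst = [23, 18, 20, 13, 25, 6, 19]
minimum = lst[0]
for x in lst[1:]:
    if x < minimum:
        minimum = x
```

Let's trace through this code step by step.

Initialize: lst = [23, 18, 20, 13, 25, 6, 19]
Initialize: minimum = 23
Entering loop: for x in lst[1:]:
After iteration 1: x = 18, minimum = 18
After iteration 2: x = 20, minimum = 18
After iteration 3: x = 13, minimum = 13
After iteration 4: x = 25, minimum = 13
After iteration 5: x = 6, minimum = 6
After iteration 6: x = 19, minimum = 6
Loop ends.

Final answer: 6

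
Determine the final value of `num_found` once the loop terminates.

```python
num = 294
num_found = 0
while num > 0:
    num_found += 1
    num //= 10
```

Let's trace through this code step by step.

Initialize: num = 294
Initialize: num_found = 0
Entering loop: while num > 0:
After iteration 1: num = 29, num_found = 1
After iteration 2: num = 2, num_found = 2
After iteration 3: num = 0, num_found = 3
Loop ends.

Final answer: 3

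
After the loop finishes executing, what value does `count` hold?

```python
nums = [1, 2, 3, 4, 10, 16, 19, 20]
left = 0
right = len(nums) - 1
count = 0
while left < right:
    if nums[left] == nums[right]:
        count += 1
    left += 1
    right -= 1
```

Let's trace through this code step by step.

Initialize: nums = [1, 2, 3, 4, 10, 16, 19, 20]
Initialize: left = 0
Initialize: right = 7
Initialize: count = 0
Entering loop: while left < right:
After iteration 1: left = 1, right = 6, count = 0
After iteration 2: left = 2, right = 5, count = 0
After iteration 3: left = 3, right = 4, count = 0
After iteration 4: left = 4, right = 3, count = 0
Loop ends.

Final answer: 0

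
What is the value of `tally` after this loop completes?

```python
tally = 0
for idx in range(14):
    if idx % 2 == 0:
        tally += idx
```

Let's trace through this code step by step.

Initialize: tally = 0
Entering loop: for idx in range(14):
After iteration 1: idx = 0, tally = 0
After iteration 2: idx = 1, tally = 0
After iteration 3: idx = 2, tally = 2
After iteration 4: idx = 3, tally = 2
After iteration 5: idx = 4, tally = 6
After iteration 6: idx = 5, tally = 6
After iteration 7: idx = 6, tally = 12
After iteration 8: idx = 7, tally = 12
After iteration 9: idx = 8, tally = 20
After iteration 10: idx = 9, tally = 20
After iteration 11: idx = 10, tally = 30
After iteration 12: idx = 11, tally = 30
After iteration 13: idx = 12, tally = 42
After iteration 14: idx = 13, tally = 42
Loop ends.

Final answer: 42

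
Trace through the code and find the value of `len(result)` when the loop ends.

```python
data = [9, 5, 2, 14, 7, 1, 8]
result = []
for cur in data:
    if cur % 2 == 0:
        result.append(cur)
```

Let's trace through this code step by step.

Initialize: data = [9, 5, 2, 14, 7, 1, 8]
Initialize: result = []
Entering loop: for cur in data:
After iteration 1: cur = 9, result = []
After iteration 2: cur = 5, result = []
After iteration 3: cur = 2, result = [2]
After iteration 4: cur = 14, result = [2, 14]
After iteration 5: cur = 7, result = [2, 14]
After iteration 6: cur = 1, result = [2, 14]
After iteration 7: cur = 8, result = [2, 14, 8]
Loop ends.
len(result) = 3

Final answer: 3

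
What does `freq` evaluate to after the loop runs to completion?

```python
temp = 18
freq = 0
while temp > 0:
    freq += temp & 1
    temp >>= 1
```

Let's trace through this code step by step.

Initialize: temp = 18
Initialize: freq = 0
Entering loop: while temp > 0:
After iteration 1: temp = 9, freq = 0
After iteration 2: temp = 4, freq = 1
After iteration 3: temp = 2, freq = 1
After iteration 4: temp = 1, freq = 1
After iteration 5: temp = 0, freq = 2
Loop ends.

Final answer: 2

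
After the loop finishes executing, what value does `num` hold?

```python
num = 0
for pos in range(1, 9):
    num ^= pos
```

Let's trace through this code step by step.

Initialize: num = 0
Entering loop: for pos in range(1, 9):
After iteration 1: pos = 1, num = 1
After iteration 2: pos = 2, num = 3
After iteration 3: pos = 3, num = 0
After iteration 4: pos = 4, num = 4
After iteration 5: pos = 5, num = 1
After iteration 6: pos = 6, num = 7
After iteration 7: pos = 7, num = 0
After iteration 8: pos = 8, num = 8
Loop ends.

Final answer: 8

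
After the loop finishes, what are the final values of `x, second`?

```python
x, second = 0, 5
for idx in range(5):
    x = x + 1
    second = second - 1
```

Let's trace through this code step by step.

Initialize: x = 0
Initialize: second = 5
Entering loop: for idx in range(5):
After iteration 1: idx = 0, x = 1, second = 4
After iteration 2: idx = 1, x = 2, second = 3
After iteration 3: idx = 2, x = 3, second = 2
After iteration 4: idx = 3, x = 4, second = 1
After iteration 5: idx = 4, x = 5, second = 0
Loop ends.

Final answer: 5, 0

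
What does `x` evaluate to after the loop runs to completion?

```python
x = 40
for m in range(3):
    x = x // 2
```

Let's trace through this code step by step.

Initialize: x = 40
Entering loop: for m in range(3):
After iteration 1: m = 0, x = 20
After iteration 2: m = 1, x = 10
After iteration 3: m = 2, x = 5
Loop ends.

Final answer: 5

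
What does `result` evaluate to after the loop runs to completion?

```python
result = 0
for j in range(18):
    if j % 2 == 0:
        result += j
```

Let's trace through this code step by step.

Initialize: result = 0
Entering loop: for j in range(18):
After iteration 1: j = 0, result = 0
After iteration 2: j = 1, result = 0
After iteration 3: j = 2, result = 2
After iteration 4: j = 3, result = 2
After iteration 5: j = 4, result = 6
After iteration 6: j = 5, result = 6
After iteration 7: j = 6, result = 12
After iteration 8: j = 7, result = 12
After iteration 9: j = 8, result = 20
After iteration 10: j = 9, result = 20
After iteration 11: j = 10, result = 30
After iteration 12: j = 11, result = 30
After iteration 13: j = 12, result = 42
After iteration 14: j = 13, result = 42
After iteration 15: j = 14, result = 56
After iteration 16: j = 15, result = 56
After iteration 17: j = 16, result = 72
After iteration 18: j = 17, result = 72
Loop ends.

Final answer: 72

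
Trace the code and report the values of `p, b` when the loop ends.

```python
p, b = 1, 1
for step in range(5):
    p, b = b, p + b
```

Let's trace through this code step by step.

Initialize: p = 1
Initialize: b = 1
Entering loop: for step in range(5):
After iteration 1: step = 0, p = 1, b = 2
After iteration 2: step = 1, p = 2, b = 3
After iteration 3: step = 2, p = 3, b = 5
After iteration 4: step = 3, p = 5, b = 8
After iteration 5: step = 4, p = 8, b = 13
Loop ends.

Final answer: 8, 13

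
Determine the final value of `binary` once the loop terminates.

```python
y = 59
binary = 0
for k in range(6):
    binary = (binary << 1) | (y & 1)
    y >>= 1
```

Let's trace through this code step by step.

Initialize: y = 59
Initialize: binary = 0
Entering loop: for k in range(6):
After iteration 1: k = 0, y = 29, binary = 1
After iteration 2: k = 1, y = 14, binary = 3
After iteration 3: k = 2, y = 7, binary = 6
After iteration 4: k = 3, y = 3, binary = 13
After iteration 5: k = 4, y = 1, binary = 27
After iteration 6: k = 5, y = 0, binary = 55
Loop ends.

Final answer: 55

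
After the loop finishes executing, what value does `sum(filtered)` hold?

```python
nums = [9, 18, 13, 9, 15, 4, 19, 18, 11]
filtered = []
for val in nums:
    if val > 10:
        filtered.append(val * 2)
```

Let's trace through this code step by step.

Initialize: nums = [9, 18, 13, 9, 15, 4, 19, 18, 11]
Initialize: filtered = []
Entering loop: for val in nums:
After iteration 1: val = 9, filtered = []
After iteration 2: val = 18, filtered = [36]
After iteration 3: val = 13, filtered = [36, 26]
After iteration 4: val = 9, filtered = [36, 26]
After iteration 5: val = 15, filtered = [36, 26, 30]
After iteration 6: val = 4, filtered = [36, 26, 30]
After iteration 7: val = 19, filtered = [36, 26, 30, 38]
After iteration 8: val = 18, filtered = [36, 26, 30, 38, 36]
After iteration 9: val = 11, filtered = [36, 26, 30, 38, 36, 22]
Loop ends.
sum(filtered) = 188

Final answer: 188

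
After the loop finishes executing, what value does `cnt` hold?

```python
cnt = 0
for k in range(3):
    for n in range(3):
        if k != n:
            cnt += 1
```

Let's trace through this code step by step.

Initialize: cnt = 0
Entering loop: for k in range(3):
After iteration 1: k = 0, cnt = 2
After iteration 2: k = 1, cnt = 4
After iteration 3: k = 2, cnt = 6
Loop ends.

Final answer: 6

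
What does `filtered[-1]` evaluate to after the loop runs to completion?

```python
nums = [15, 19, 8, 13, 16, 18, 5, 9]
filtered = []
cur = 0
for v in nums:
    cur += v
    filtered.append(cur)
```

Let's trace through this code step by step.

Initialize: nums = [15, 19, 8, 13, 16, 18, 5, 9]
Initialize: filtered = []
Initialize: cur = 0
Entering loop: for v in nums:
After iteration 1: v = 15, filtered = [15], cur = 15
After iteration 2: v = 19, filtered = [15, 34], cur = 34
After iteration 3: v = 8, filtered = [15, 34, 42], cur = 42
After iteration 4: v = 13, filtered = [15, 34, 42, 55], cur = 55
After iteration 5: v = 16, filtered = [15, 34, 42, 55, 71], cur = 71
After iteration 6: v = 18, filtered = [15, 34, 42, 55, 71, 89], cur = 89
After iteration 7: v = 5, filtered = [15, 34, 42, 55, 71, 89, 94], cur = 94
After iteration 8: v = 9, filtered = [15, 34, 42, 55, 71, 89, 94, 103], cur = 103
Loop ends.
filtered[-1] = 103

Final answer: 103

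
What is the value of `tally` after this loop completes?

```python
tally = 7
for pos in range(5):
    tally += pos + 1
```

Let's trace through this code step by step.

Initialize: tally = 7
Entering loop: for pos in range(5):
After iteration 1: pos = 0, tally = 8
After iteration 2: pos = 1, tally = 10
After iteration 3: pos = 2, tally = 13
After iteration 4: pos = 3, tally = 17
After iteration 5: pos = 4, tally = 22
Loop ends.

Final answer: 22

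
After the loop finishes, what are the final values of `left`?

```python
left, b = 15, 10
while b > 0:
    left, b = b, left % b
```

Let's trace through this code step by step.

Initialize: left = 15
Initialize: b = 10
Entering loop: while b > 0:
After iteration 1: left = 10, b = 5
After iteration 2: left = 5, b = 0
Loop ends.

Final answer: 5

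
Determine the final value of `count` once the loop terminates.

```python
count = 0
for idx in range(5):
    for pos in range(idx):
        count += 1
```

Let's trace through this code step by step.

Initialize: count = 0
Entering loop: for idx in range(5):
After iteration 1: idx = 0, count = 0
After iteration 2: idx = 1, count = 1, pos = 0
After iteration 3: idx = 2, count = 3, pos = 1
After iteration 4: idx = 3, count = 6, pos = 2
After iteration 5: idx = 4, count = 10, pos = 3
Loop ends.

Final answer: 10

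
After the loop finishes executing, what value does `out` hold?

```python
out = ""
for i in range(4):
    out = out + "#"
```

Let's trace through this code step by step.

Initialize: out = ''
Entering loop: for i in range(4):
After iteration 1: i = 0, out = '#'
After iteration 2: i = 1, out = '##'
After iteration 3: i = 2, out = '###'
After iteration 4: i = 3, out = '####'
Loop ends.

Final answer: '####'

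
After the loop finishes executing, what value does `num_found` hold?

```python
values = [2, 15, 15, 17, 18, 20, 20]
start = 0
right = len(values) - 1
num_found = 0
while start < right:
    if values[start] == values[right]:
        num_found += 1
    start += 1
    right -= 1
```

Let's trace through this code step by step.

Initialize: values = [2, 15, 15, 17, 18, 20, 20]
Initialize: start = 0
Initialize: right = 6
Initialize: num_found = 0
Entering loop: while start < right:
After iteration 1: start = 1, right = 5, num_found = 0
After iteration 2: start = 2, right = 4, num_found = 0
After iteration 3: start = 3, right = 3, num_found = 0
Loop ends.

Final answer: 0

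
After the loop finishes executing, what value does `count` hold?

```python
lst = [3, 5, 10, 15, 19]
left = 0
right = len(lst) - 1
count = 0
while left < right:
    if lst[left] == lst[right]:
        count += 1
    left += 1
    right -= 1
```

Let's trace through this code step by step.

Initialize: lst = [3, 5, 10, 15, 19]
Initialize: left = 0
Initialize: right = 4
Initialize: count = 0
Entering loop: while left < right:
After iteration 1: left = 1, right = 3, count = 0
After iteration 2: left = 2, right = 2, count = 0
Loop ends.

Final answer: 0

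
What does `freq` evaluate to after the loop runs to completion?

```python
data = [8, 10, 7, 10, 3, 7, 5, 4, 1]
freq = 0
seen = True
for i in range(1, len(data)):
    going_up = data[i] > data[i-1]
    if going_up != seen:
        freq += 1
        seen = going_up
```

Let's trace through this code step by step.

Initialize: data = [8, 10, 7, 10, 3, 7, 5, 4, 1]
Initialize: freq = 0
Initialize: seen = True
Entering loop: for i in range(1, len(data)):
After iteration 1: i = 1, freq = 0, seen = True, going_up = True
After iteration 2: i = 2, freq = 1, seen = False, going_up = False
After iteration 3: i = 3, freq = 2, seen = True, going_up = True
After iteration 4: i = 4, freq = 3, seen = False, going_up = False
After iteration 5: i = 5, freq = 4, seen = True, going_up = True
After iteration 6: i = 6, freq = 5, seen = False, going_up = False
After iteration 7: i = 7, freq = 5, seen = False, going_up = False
After iteration 8: i = 8, freq = 5, seen = False, going_up = False
Loop ends.

Final answer: 5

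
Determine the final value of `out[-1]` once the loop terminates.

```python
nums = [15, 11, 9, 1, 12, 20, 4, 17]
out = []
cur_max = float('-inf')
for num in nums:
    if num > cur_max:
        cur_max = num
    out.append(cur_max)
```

Let's trace through this code step by step.

Initialize: nums = [15, 11, 9, 1, 12, 20, 4, 17]
Initialize: out = []
Initialize: cur_max = -inf
Entering loop: for num in nums:
After iteration 1: num = 15, out = [15], cur_max = 15
After iteration 2: num = 11, out = [15, 15], cur_max = 15
After iteration 3: num = 9, out = [15, 15, 15], cur_max = 15
After iteration 4: num = 1, out = [15, 15, 15, 15], cur_max = 15
After iteration 5: num = 12, out = [15, 15, 15, 15, 15], cur_max = 15
After iteration 6: num = 20, out = [15, 15, 15, 15, 15, 20], cur_max = 20
After iteration 7: num = 4, out = [15, 15, 15, 15, 15, 20, 20], cur_max = 20
After iteration 8: num = 17, out = [15, 15, 15, 15, 15, 20, 20, 20], cur_max = 20
Loop ends.
out[-1] = 20

Final answer: 20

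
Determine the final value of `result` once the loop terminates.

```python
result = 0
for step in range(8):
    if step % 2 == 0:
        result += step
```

Let's trace through this code step by step.

Initialize: result = 0
Entering loop: for step in range(8):
After iteration 1: step = 0, result = 0
After iteration 2: step = 1, result = 0
After iteration 3: step = 2, result = 2
After iteration 4: step = 3, result = 2
After iteration 5: step = 4, result = 6
After iteration 6: step = 5, result = 6
After iteration 7: step = 6, result = 12
After iteration 8: step = 7, result = 12
Loop ends.

Final answer: 12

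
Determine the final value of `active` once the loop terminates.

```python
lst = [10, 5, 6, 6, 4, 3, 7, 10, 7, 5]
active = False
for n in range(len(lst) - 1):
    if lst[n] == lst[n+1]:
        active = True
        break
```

Let's trace through this code step by step.

Initialize: lst = [10, 5, 6, 6, 4, 3, 7, 10, 7, 5]
Initialize: active = False
Entering loop: for n in range(len(lst) - 1):
After iteration 1: n = 0, active = False
After iteration 2: n = 1, active = False
After iteration 3: n = 2, active = True
Loop ends.

Final answer: True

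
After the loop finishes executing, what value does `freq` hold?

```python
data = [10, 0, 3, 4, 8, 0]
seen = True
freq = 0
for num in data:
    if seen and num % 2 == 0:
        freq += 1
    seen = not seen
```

Let's trace through this code step by step.

Initialize: data = [10, 0, 3, 4, 8, 0]
Initialize: seen = True
Initialize: freq = 0
Entering loop: for num in data:
After iteration 1: num = 10, seen = False, freq = 1
After iteration 2: num = 0, seen = True, freq = 1
After iteration 3: num = 3, seen = False, freq = 1
After iteration 4: num = 4, seen = True, freq = 1
After iteration 5: num = 8, seen = False, freq = 2
After iteration 6: num = 0, seen = True, freq = 2
Loop ends.

Final answer: 2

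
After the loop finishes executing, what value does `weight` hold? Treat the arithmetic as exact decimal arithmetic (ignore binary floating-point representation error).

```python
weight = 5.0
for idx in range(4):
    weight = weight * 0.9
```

Let's trace through this code step by step.

Initialize: weight = 5.0
Entering loop: for idx in range(4):
After iteration 1: idx = 0, weight = 4.5
After iteration 2: idx = 1, weight = 4.05
After iteration 3: idx = 2, weight = 3.645
After iteration 4: idx = 3, weight = 3.2805
Loop ends.

Final answer: 3.2805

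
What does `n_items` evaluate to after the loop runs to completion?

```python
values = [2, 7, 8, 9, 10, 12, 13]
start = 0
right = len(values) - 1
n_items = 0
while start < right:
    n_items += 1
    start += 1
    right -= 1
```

Let's trace through this code step by step.

Initialize: values = [2, 7, 8, 9, 10, 12, 13]
Initialize: start = 0
Initialize: right = 6
Initialize: n_items = 0
Entering loop: while start < right:
After iteration 1: start = 1, right = 5, n_items = 1
After iteration 2: start = 2, right = 4, n_items = 2
After iteration 3: start = 3, right = 3, n_items = 3
Loop ends.

Final answer: 3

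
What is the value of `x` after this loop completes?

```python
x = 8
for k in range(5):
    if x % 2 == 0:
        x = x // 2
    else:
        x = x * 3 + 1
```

Let's trace through this code step by step.

Initialize: x = 8
Entering loop: for k in range(5):
After iteration 1: k = 0, x = 4
After iteration 2: k = 1, x = 2
After iteration 3: k = 2, x = 1
After iteration 4: k = 3, x = 4
After iteration 5: k = 4, x = 2
Loop ends.

Final answer: 2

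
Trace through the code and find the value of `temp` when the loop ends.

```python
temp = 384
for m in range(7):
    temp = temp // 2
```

Let's trace through this code step by step.

Initialize: temp = 384
Entering loop: for m in range(7):
After iteration 1: m = 0, temp = 192
After iteration 2: m = 1, temp = 96
After iteration 3: m = 2, temp = 48
After iteration 4: m = 3, temp = 24
After iteration 5: m = 4, temp = 12
After iteration 6: m = 5, temp = 6
After iteration 7: m = 6, temp = 3
Loop ends.

Final answer: 3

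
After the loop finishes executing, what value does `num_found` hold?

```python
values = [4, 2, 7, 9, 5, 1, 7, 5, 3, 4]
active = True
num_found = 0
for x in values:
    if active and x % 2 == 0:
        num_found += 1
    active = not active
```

Let's trace through this code step by step.

Initialize: values = [4, 2, 7, 9, 5, 1, 7, 5, 3, 4]
Initialize: active = True
Initialize: num_found = 0
Entering loop: for x in values:
After iteration 1: x = 4, active = False, num_found = 1
After iteration 2: x = 2, active = True, num_found = 1
After iteration 3: x = 7, active = False, num_found = 1
After iteration 4: x = 9, active = True, num_found = 1
After iteration 5: x = 5, active = False, num_found = 1
After iteration 6: x = 1, active = True, num_found = 1
After iteration 7: x = 7, active = False, num_found = 1
After iteration 8: x = 5, active = True, num_found = 1
After iteration 9: x = 3, active = False, num_found = 1
After iteration 10: x = 4, active = True, num_found = 1
Loop ends.

Final answer: 1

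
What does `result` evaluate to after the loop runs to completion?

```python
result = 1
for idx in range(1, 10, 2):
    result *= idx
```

Let's trace through this code step by step.

Initialize: result = 1
Entering loop: for idx in range(1, 10, 2):
After iteration 1: idx = 1, result = 1
After iteration 2: idx = 3, result = 3
After iteration 3: idx = 5, result = 15
After iteration 4: idx = 7, result = 105
After iteration 5: idx = 9, result = 945
Loop ends.

Final answer: 945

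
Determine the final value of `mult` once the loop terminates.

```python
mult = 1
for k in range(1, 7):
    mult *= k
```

Let's trace through this code step by step.

Initialize: mult = 1
Entering loop: for k in range(1, 7):
After iteration 1: k = 1, mult = 1
After iteration 2: k = 2, mult = 2
After iteration 3: k = 3, mult = 6
After iteration 4: k = 4, mult = 24
After iteration 5: k = 5, mult = 120
After iteration 6: k = 6, mult = 720
Loop ends.

Final answer: 720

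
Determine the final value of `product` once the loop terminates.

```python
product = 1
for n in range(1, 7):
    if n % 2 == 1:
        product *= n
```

Let's trace through this code step by step.

Initialize: product = 1
Entering loop: for n in range(1, 7):
After iteration 1: n = 1, product = 1
After iteration 2: n = 2, product = 1
After iteration 3: n = 3, product = 3
After iteration 4: n = 4, product = 3
After iteration 5: n = 5, product = 15
After iteration 6: n = 6, product = 15
Loop ends.

Final answer: 15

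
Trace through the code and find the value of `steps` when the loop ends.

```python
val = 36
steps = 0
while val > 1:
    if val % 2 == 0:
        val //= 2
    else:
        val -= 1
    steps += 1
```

Let's trace through this code step by step.

Initialize: val = 36
Initialize: steps = 0
Entering loop: while val > 1:
After iteration 1: val = 18, steps = 1
After iteration 2: val = 9, steps = 2
After iteration 3: val = 8, steps = 3
After iteration 4: val = 4, steps = 4
After iteration 5: val = 2, steps = 5
After iteration 6: val = 1, steps = 6
Loop ends.

Final answer: 6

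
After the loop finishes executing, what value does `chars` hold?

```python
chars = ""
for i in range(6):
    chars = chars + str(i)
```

Let's trace through this code step by step.

Initialize: chars = ''
Entering loop: for i in range(6):
After iteration 1: i = 0, chars = '0'
After iteration 2: i = 1, chars = '01'
After iteration 3: i = 2, chars = '012'
After iteration 4: i = 3, chars = '0123'
After iteration 5: i = 4, chars = '01234'
After iteration 6: i = 5, chars = '012345'
Loop ends.

Final answer: '012345'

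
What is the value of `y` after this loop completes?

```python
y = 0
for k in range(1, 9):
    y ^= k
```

Let's trace through this code step by step.

Initialize: y = 0
Entering loop: for k in range(1, 9):
After iteration 1: k = 1, y = 1
After iteration 2: k = 2, y = 3
After iteration 3: k = 3, y = 0
After iteration 4: k = 4, y = 4
After iteration 5: k = 5, y = 1
After iteration 6: k = 6, y = 7
After iteration 7: k = 7, y = 0
After iteration 8: k = 8, y = 8
Loop ends.

Final answer: 8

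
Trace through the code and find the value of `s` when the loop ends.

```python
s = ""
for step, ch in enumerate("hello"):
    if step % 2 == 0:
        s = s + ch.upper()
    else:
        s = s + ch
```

Let's trace through this code step by step.

Initialize: s = ''
Entering loop: for step, ch in enumerate("hello"):
After iteration 1: step = 0, ch = 'h', s = 'H'
After iteration 2: step = 1, ch = 'e', s = 'He'
After iteration 3: step = 2, ch = 'l', s = 'HeL'
After iteration 4: step = 3, ch = 'l', s = 'HeLl'
After iteration 5: step = 4, ch = 'o', s = 'HeLlO'
Loop ends.

Final answer: 'HeLlO'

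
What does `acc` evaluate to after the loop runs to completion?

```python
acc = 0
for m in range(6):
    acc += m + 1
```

Let's trace through this code step by step.

Initialize: acc = 0
Entering loop: for m in range(6):
After iteration 1: m = 0, acc = 1
After iteration 2: m = 1, acc = 3
After iteration 3: m = 2, acc = 6
After iteration 4: m = 3, acc = 10
After iteration 5: m = 4, acc = 15
After iteration 6: m = 5, acc = 21
Loop ends.

Final answer: 21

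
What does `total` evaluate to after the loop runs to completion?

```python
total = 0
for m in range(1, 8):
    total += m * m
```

Let's trace through this code step by step.

Initialize: total = 0
Entering loop: for m in range(1, 8):
After iteration 1: m = 1, total = 1
After iteration 2: m = 2, total = 5
After iteration 3: m = 3, total = 14
After iteration 4: m = 4, total = 30
After iteration 5: m = 5, total = 55
After iteration 6: m = 6, total = 91
After iteration 7: m = 7, total = 140
Loop ends.

Final answer: 140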